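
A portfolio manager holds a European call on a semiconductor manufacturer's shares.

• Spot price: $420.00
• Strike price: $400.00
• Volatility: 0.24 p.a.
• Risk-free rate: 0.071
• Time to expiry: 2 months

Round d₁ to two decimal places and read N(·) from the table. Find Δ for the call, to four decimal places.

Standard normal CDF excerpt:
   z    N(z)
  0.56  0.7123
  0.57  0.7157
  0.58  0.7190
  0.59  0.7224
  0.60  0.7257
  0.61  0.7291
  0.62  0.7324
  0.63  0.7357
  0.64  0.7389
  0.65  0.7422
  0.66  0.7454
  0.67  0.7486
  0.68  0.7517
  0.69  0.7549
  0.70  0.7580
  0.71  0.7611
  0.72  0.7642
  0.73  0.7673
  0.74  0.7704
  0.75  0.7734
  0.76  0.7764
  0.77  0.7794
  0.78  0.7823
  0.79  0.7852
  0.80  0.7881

σ√T = 0.24 × 0.4082 = 0.0980
d₁ = [ln(420/400) + (0.071 + ½·0.24²)·0.1667] / (σ√T) = (0.0488 + 0.0166) / 0.0980 = 0.6677 which rounds to 0.67
N(d₁) = N(0.67) = 0.7486
Δ_call = N(d₁) = 0.7486

0.7486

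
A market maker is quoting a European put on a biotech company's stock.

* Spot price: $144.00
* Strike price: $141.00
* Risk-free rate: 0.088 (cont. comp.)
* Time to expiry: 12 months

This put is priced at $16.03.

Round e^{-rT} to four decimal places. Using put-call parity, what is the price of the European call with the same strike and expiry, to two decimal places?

$30.90

exp(−rT) = exp(−0.088·1) = 0.9158
Put-call parity: C − P = S − K·e^(−rT) = 144 − 141·0.9158 = 144 − 129.1278 = 14.8722
C = P + (C − P) = 16.03 + (14.8722) = 30.9022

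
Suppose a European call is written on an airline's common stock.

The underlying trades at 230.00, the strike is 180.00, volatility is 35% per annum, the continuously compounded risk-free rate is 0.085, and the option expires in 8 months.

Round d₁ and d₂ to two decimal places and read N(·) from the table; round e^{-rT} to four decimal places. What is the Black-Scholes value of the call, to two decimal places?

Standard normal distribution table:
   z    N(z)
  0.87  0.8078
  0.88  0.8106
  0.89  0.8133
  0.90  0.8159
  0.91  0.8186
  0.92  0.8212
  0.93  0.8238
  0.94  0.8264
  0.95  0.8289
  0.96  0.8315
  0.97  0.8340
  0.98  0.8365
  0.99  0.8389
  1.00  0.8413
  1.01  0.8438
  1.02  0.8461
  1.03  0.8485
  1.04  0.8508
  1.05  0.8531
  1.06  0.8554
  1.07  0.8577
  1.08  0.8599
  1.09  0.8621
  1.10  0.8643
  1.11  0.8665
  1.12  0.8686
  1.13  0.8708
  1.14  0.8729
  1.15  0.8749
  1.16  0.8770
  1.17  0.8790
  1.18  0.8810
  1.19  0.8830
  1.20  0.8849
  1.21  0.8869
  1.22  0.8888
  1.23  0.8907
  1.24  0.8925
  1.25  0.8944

T = 0.6667;  σ√T = 0.2858
d₁ = [ln(230/180) + (0.085 + ½·0.35²)·0.6667] / (σ√T) = (0.2451 + 0.0975) / 0.2858 = 1.1989 → 1.20
d₂ = 1.1989 − 0.2858 = 0.9132 → 0.91
exp(−rT) = exp(−0.085·0.6667) = 0.9449
N(d₁) = N(1.20) = 0.8849;  N(d₂) = N(0.91) = 0.8186
C = 230·0.8849 − 180·0.9449·0.8186 = 203.5270 − 139.2291 = 64.2979

64.30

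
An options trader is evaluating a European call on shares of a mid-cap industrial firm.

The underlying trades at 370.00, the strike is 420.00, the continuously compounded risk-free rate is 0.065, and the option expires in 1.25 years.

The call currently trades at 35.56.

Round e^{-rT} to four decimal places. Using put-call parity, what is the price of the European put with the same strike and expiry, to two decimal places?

exp(−rT) = exp(−0.065·1.25) = 0.9220
Put-call parity: C − P = S − K·e^(−rT) = 370 − 420·0.9220 = 370 − 387.2400 = -17.2400
P = C − (C − P) = 35.56 − (-17.2400) = 52.8000

52.80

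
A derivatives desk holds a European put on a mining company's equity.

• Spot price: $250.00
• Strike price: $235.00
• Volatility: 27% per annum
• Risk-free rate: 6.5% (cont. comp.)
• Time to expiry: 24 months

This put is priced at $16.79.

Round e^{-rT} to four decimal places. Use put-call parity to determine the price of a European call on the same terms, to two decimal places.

exp(−rT) = exp(−0.065·2) = 0.8781
Put-call parity: C − P = S − K·e^(−rT) = 250 − 235·0.8781 = 250 − 206.3535 = 43.6465
C = P + (C − P) = 16.79 + (43.6465) = 60.4365

$60.44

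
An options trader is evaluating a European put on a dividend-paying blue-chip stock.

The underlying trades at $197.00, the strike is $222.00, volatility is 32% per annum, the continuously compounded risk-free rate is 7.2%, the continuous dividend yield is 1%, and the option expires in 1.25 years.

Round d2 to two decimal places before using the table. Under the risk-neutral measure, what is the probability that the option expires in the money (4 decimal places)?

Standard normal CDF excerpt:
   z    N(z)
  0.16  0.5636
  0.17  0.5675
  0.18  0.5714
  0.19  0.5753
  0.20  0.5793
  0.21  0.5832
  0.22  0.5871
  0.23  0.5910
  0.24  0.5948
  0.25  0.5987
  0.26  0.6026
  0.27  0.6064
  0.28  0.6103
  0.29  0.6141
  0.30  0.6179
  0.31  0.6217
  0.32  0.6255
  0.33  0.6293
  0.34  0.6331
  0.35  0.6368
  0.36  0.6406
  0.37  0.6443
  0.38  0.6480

0.6179

T = 1.25;  σ√T = 0.3578
d₁ = [ln(197/222) + (0.072 − 0.01 + ½·0.32²)·1.25] / (σ√T) = (-0.1195 + 0.1415) / 0.3578 = 0.0616 ≈ 0.06
d₂ = 0.0616 − 0.3578 = -0.2962 ≈ -0.30
Risk-neutral Pr[S_T < K] = N(−d₂) = N(0.30) = 0.6179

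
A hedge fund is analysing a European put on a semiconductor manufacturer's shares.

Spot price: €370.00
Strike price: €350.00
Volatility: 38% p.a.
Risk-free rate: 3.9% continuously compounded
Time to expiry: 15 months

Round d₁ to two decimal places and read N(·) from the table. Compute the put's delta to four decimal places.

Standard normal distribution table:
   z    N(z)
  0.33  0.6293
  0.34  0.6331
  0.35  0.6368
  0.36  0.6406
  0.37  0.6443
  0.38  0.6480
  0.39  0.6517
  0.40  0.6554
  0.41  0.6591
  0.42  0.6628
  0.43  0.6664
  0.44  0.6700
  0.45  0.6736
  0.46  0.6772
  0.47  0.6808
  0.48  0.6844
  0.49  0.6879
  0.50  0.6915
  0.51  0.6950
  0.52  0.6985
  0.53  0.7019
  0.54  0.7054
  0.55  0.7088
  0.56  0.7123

σ√T = 0.38·√1.25 = 0.4249
ln(S/K) + (r + σ²/2)T = ln(370/350) + (0.039 + 0.38²/2)·1.25 = 0.0556 + 0.1390 = 0.1946
d₁ = 0.1946 / 0.4249 = 0.4580 which rounds to 0.46
N(d₁) = N(0.46) = 0.6772
Δ_put = N(d₁) − 1 = 0.6772 − 1 = -0.3228

-0.3228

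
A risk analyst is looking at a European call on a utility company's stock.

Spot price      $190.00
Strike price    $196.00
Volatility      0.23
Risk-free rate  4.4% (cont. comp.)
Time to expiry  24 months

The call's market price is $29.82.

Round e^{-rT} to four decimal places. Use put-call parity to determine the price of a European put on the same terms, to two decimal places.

e^(−rT) = e^(−0.044·2) = 0.9158
Put-call parity: C − P = S − K·e^(−rT) = 190 − 196·0.9158 = 190 − 179.4968 = 10.5032
P = C − (C − P) = 29.82 − (10.5032) = 19.3168

$19.32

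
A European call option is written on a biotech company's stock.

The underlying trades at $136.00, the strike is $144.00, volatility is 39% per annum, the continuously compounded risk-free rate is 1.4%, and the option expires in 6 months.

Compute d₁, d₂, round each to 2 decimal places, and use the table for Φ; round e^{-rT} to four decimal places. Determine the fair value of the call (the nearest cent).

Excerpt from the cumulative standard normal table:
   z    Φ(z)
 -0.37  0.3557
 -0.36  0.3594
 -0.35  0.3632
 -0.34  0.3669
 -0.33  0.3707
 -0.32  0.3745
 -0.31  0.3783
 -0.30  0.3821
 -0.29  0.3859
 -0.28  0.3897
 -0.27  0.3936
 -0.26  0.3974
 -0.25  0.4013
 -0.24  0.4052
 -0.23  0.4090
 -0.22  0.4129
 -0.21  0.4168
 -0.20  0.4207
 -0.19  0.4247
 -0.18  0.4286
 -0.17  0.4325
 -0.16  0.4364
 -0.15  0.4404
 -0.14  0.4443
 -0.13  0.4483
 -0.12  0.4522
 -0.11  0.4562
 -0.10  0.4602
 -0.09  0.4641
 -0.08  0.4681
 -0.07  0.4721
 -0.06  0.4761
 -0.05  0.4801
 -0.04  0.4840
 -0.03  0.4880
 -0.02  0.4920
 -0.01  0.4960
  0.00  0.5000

$12.27

σ√T = 0.39 × 0.7071 = 0.2758
d₁ = [ln(136/144) + (0.014 + 0.39²/2)·0.5] / 0.2758 = [-0.0572 + 0.0450] / 0.2758 = -0.0440 ≈ -0.04
d₂ = d₁ − σ√T = -0.0440 − 0.2758 = -0.3198 ≈ -0.32
exp(−rT) = exp(−0.014·0.5) = 0.9930
C = 136·N(-0.04) − 144·0.9930·N(-0.32) = 136·0.4840 − 144·0.9930·0.3745 = 65.8240 − 53.5505 = 12.2735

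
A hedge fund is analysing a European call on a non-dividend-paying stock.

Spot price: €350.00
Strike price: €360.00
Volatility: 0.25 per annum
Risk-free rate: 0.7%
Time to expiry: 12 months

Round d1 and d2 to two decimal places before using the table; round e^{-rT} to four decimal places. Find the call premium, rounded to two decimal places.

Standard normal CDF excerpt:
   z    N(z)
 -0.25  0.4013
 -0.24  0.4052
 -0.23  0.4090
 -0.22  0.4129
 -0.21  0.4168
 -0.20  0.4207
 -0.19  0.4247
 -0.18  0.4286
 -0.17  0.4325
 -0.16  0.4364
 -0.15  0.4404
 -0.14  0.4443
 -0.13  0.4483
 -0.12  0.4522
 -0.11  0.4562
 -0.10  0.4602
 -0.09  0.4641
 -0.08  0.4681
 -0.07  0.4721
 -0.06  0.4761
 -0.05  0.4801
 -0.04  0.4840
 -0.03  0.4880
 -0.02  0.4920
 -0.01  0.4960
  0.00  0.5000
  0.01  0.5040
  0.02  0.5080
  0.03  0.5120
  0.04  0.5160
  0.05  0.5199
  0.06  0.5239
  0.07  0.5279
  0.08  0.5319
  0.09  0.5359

T = 1;  σ√T = 0.2500
d₁ = [ln(350/360) + (0.007 + ½·0.25²)·1] / (σ√T) = (-0.0282 + 0.0382) / 0.2500 = 0.0403 ≈ 0.04
d₂ = 0.0403 − 0.2500 = -0.2097 ≈ -0.21
e^(−rT) = e^(−0.007·1) = 0.9930
C = 350·N(0.04) − 360·0.9930·N(-0.21) = 350·0.5160 − 360·0.9930·0.4168 = 180.6000 − 148.9977 = 31.6023

€31.60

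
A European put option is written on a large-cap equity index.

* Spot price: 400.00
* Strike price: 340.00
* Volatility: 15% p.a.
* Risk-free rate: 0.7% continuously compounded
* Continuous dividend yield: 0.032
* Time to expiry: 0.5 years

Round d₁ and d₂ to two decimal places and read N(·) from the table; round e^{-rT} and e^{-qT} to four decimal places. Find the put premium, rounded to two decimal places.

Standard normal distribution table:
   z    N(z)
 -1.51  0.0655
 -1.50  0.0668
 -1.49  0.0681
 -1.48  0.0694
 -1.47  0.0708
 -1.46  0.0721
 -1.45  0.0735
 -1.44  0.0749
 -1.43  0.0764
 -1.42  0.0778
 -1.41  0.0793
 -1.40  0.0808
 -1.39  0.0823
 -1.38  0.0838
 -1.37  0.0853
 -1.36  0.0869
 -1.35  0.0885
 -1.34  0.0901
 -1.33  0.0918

1.57

σ√T = 0.15·√0.5 = 0.1061
ln(S/K) + (r − q + σ²/2)T = ln(400/340) + (0.007 − 0.032 + 0.15²/2)·0.5 = 0.1625 − 0.0069 = 0.1556
d₁ = 0.1556 / 0.1061 = 1.4674 ⇒ 1.47
d₂ = d₁ − σ√T = 1.4674 − 0.1061 = 1.3614 ⇒ 1.36
e^(−qT) = e^(−0.032·0.5) = 0.9841;  e^(−rT) = e^(−0.007·0.5) = 0.9965
P = 340·0.9965·N(-1.36) − 400·0.9841·N(-1.47) = 340·0.9965·0.0869 − 400·0.9841·0.0708 = 29.4426 − 27.8697 = 1.5729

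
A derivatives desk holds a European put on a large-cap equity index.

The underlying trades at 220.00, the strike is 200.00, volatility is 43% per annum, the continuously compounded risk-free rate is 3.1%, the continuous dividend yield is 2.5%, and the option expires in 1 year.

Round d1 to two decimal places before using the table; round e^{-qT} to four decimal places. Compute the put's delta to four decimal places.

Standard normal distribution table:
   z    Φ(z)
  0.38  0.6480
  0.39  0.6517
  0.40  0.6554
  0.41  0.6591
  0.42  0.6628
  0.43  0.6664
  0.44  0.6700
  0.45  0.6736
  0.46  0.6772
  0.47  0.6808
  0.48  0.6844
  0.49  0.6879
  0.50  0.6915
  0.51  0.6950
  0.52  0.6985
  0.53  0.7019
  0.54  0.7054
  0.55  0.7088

-0.3183

σ√T = 0.43 × 1.0000 = 0.4300
d₁ = [ln(220/200) + (0.031 − 0.025 + 0.43²/2)·1] / 0.4300 = [0.0953 + 0.0984] / 0.4300 = 0.4506 ⇒ 0.45
N(d₁) = N(0.45) = 0.6736
Δ_put = e^(−qT)·(N(d₁) − 1) = 0.9753·(0.6736 − 1) = -0.3183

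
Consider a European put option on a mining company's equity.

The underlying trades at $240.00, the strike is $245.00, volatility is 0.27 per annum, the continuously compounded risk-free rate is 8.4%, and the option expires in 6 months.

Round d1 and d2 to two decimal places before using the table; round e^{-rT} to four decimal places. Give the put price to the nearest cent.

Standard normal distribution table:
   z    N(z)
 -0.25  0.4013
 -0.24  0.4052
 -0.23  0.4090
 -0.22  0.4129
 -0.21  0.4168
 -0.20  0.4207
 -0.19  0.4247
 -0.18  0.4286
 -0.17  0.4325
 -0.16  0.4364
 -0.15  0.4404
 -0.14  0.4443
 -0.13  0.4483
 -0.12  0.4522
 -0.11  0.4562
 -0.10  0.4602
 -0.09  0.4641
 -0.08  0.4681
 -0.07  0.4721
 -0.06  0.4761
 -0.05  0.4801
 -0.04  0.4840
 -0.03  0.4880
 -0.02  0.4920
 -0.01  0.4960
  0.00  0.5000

$15.55

T = 0.5;  σ√T = 0.1909
d₁ = [ln(240/245) + (0.084 + ½·0.27²)·0.5] / (σ√T) = (-0.0206 + 0.0602) / 0.1909 = 0.2074 ⇒ 0.21
d₂ = 0.2074 − 0.1909 = 0.0165 ⇒ 0.02
exp(−rT) = exp(−0.084·0.5) = 0.9589
N(−d₂) = N(-0.02) = 0.4920;  N(−d₁) = N(-0.21) = 0.4168
P = 245·0.9589·0.4920 − 240·0.4168 = 115.5858 − 100.0320 = 15.5538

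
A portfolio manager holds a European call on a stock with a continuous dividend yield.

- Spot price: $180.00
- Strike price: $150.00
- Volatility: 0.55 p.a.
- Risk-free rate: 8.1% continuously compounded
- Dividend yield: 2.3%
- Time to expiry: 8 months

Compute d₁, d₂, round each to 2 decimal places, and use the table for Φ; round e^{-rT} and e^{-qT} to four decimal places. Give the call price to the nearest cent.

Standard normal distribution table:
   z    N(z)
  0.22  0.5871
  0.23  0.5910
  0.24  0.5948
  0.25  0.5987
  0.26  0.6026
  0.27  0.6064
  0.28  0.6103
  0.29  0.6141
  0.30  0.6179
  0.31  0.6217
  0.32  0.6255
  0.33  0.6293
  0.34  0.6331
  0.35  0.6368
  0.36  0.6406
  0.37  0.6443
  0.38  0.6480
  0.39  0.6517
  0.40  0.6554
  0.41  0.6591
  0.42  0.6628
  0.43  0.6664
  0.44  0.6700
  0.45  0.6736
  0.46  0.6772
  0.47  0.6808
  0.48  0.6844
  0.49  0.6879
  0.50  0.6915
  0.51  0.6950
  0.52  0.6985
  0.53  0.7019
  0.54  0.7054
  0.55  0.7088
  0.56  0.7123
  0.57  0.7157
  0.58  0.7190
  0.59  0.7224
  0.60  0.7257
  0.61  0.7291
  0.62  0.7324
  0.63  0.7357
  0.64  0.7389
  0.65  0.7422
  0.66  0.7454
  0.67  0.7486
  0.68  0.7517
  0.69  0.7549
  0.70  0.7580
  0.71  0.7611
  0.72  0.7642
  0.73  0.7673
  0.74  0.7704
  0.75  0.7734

σ√T = 0.55 × 0.8165 = 0.4491
d₁ = [ln(180/150) + (0.081 − 0.023 + 0.55²/2)·0.6667] / 0.4491 = [0.1823 + 0.1395] / 0.4491 = 0.7166 → 0.72
d₂ = d₁ − σ√T = 0.7166 − 0.4491 = 0.2676 → 0.27
e^(−qT) = e^(−0.023·0.6667) = 0.9848;  e^(−rT) = e^(−0.081·0.6667) = 0.9474
C = 180·0.9848·N(0.72) − 150·0.9474·N(0.27) = 180·0.9848·0.7642 − 150·0.9474·0.6064 = 135.4651 − 86.1755 = 49.2896

$49.29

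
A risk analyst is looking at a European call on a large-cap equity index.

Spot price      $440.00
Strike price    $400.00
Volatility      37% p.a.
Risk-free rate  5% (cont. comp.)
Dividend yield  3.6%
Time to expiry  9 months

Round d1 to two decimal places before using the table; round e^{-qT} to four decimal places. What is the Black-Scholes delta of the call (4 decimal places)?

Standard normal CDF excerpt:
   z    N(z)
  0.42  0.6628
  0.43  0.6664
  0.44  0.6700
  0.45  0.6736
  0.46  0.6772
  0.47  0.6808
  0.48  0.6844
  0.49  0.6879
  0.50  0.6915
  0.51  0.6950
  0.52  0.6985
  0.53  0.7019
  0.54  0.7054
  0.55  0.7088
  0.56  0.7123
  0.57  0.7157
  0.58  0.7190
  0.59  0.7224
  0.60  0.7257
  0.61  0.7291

0.6696

σ√T = 0.37 × 0.8660 = 0.3204
d₁ = [ln(440/400) + (0.05 − 0.036 + 0.37²/2)·0.75] / 0.3204 = [0.0953 + 0.0618] / 0.3204 = 0.4904 ≈ 0.49
N(d₁) = N(0.49) = 0.6879
Δ_call = e^(−qT)·N(d₁) = 0.9734·0.6879 = 0.6696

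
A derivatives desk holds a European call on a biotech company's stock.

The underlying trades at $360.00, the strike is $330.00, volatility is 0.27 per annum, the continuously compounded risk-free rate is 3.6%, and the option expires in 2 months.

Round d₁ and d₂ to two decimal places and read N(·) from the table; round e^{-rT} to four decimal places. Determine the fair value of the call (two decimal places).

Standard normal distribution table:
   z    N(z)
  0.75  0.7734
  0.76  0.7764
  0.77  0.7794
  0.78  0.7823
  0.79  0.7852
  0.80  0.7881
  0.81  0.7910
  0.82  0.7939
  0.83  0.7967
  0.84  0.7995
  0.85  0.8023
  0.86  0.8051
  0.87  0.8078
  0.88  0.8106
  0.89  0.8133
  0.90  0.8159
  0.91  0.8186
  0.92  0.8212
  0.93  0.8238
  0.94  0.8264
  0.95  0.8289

$36.16

σ√T = 0.27 × 0.4082 = 0.1102
d₁ = [ln(360/330) + (0.036 + ½·0.27²)·0.1667] / (σ√T) = (0.0870 + 0.0121) / 0.1102 = 0.8989 ≈ 0.90
d₂ = 0.8989 − 0.1102 = 0.7887 ≈ 0.79
e^(−rT) = e^(−0.036·0.1667) = 0.9940
N(d₁) = N(0.90) = 0.8159;  N(d₂) = N(0.79) = 0.7852
C = 360·0.8159 − 330·0.9940·0.7852 = 293.7240 − 257.5613 = 36.1627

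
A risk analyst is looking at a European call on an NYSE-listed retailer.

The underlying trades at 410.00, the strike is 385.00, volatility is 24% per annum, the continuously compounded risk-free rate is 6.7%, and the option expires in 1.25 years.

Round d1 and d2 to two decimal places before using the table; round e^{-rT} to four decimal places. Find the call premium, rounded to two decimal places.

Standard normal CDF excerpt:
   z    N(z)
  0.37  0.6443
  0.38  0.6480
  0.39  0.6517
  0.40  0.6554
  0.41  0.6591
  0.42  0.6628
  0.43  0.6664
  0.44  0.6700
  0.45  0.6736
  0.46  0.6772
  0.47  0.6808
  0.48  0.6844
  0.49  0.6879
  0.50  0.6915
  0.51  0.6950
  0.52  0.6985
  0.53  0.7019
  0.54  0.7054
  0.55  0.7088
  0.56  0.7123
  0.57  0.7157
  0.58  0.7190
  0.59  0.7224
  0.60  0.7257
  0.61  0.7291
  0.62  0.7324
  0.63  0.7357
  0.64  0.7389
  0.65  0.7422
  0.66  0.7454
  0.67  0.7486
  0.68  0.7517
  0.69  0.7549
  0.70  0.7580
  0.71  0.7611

σ√T = 0.24 × 1.1180 = 0.2683
d₁ = [ln(410/385) + (0.067 + 0.24²/2)·1.25] / 0.2683 = [0.0629 + 0.1197] / 0.2683 = 0.6807 ⇒ 0.68
d₂ = d₁ − σ√T = 0.6807 − 0.2683 = 0.4124 ⇒ 0.41
e^(−rT) = e^(−0.067·1.25) = 0.9197
C = 410·N(0.68) − 385·0.9197·N(0.41) = 410·0.7517 − 385·0.9197·0.6591 = 308.1970 − 233.3771 = 74.8199

74.82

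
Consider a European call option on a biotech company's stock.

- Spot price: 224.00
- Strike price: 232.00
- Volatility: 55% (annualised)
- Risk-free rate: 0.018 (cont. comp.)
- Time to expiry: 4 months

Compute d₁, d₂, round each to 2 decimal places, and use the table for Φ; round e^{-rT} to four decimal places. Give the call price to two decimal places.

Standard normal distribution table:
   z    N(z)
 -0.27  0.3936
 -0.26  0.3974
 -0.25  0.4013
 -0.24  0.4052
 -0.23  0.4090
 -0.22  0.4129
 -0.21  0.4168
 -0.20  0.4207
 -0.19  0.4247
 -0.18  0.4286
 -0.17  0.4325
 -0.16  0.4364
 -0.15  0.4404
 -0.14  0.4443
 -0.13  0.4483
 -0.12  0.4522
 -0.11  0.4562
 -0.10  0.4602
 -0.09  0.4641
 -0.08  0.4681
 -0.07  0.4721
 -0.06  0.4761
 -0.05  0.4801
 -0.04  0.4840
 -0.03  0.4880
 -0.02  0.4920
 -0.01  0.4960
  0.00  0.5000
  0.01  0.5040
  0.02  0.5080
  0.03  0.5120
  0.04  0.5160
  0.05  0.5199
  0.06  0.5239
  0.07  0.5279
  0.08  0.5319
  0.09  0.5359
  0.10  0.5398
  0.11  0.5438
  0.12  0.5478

25.71

σ√T = 0.55 × 0.5774 = 0.3175
d₁ = [ln(224/232) + (0.018 + 0.55²/2)·0.3333] / 0.3175 = [-0.0351 + 0.0564] / 0.3175 = 0.0672 ⇒ 0.07
d₂ = d₁ − σ√T = 0.0672 − 0.3175 = -0.2504 ⇒ -0.25
exp(−rT) = exp(−0.018·0.3333) = 0.9940
C = 224·N(0.07) − 232·0.9940·N(-0.25) = 224·0.5279 − 232·0.9940·0.4013 = 118.2496 − 92.5430 = 25.7066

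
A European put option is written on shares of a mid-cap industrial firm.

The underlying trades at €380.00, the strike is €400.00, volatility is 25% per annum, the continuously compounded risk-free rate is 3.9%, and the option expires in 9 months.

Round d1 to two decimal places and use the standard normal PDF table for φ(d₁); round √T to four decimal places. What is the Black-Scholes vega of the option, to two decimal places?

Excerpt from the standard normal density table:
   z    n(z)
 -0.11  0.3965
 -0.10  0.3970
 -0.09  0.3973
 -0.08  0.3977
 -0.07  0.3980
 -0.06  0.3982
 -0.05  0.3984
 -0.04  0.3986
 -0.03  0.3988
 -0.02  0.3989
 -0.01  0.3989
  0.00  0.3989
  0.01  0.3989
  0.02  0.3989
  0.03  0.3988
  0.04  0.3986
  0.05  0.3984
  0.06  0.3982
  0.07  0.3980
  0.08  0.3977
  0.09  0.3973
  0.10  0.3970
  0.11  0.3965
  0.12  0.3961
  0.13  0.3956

131.27

σ√T = 0.25 × 0.8660 = 0.2165
d₁ = [ln(380/400) + (0.039 + 0.25²/2)·0.75] / 0.2165 = [-0.0513 + 0.0527] / 0.2165 = 0.0064 ≈ 0.01
√T = √0.75 = 0.8660
φ(d₁) = φ(0.01) = 0.3989
vega = S·φ(d₁)·√T = 380·0.3989·0.8660 = 131.2700
(Call and put vega coincide under Black-Scholes.)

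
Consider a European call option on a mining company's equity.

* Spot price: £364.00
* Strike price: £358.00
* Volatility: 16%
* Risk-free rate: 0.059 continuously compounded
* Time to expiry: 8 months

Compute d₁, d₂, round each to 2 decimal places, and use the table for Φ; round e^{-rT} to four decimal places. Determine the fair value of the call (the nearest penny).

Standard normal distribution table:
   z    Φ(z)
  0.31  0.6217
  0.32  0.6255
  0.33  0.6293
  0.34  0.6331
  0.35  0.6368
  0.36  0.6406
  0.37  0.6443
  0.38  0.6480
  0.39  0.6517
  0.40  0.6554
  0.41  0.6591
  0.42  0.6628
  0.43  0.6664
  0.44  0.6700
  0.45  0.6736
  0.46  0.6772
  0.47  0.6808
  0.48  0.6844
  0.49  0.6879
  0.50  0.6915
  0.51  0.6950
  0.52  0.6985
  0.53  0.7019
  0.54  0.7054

σ√T = 0.16 × 0.8165 = 0.1306
d₁ = [ln(364/358) + (0.059 + 0.16²/2)·0.6667] / 0.1306 = [0.0166 + 0.0479] / 0.1306 = 0.4936 ≈ 0.49
d₂ = d₁ − σ√T = 0.4936 − 0.1306 = 0.3630 ≈ 0.36
exp(−rT) = exp(−0.059·0.6667) = 0.9614
N(d₁) = N(0.49) = 0.6879;  N(d₂) = N(0.36) = 0.6406
C = 364·0.6879 − 358·0.9614·0.6406 = 250.3956 − 220.4825 = 29.9131

£29.91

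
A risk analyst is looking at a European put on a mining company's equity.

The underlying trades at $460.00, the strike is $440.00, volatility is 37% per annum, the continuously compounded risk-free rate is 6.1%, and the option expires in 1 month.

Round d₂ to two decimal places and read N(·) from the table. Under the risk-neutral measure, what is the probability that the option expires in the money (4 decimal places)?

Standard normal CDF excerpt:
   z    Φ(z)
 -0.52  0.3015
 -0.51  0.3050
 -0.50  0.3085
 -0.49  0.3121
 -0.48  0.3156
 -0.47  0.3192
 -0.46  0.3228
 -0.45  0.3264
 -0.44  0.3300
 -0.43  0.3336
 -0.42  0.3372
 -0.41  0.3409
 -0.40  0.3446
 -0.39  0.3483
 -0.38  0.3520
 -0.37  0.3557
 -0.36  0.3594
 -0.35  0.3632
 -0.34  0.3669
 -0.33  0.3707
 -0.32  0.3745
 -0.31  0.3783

0.3409

T = 0.08333;  σ√T = 0.1068
ln(S/K) + (r + σ²/2)T = ln(460/440) + (0.061 + 0.37²/2)·0.08333 = 0.0445 + 0.0108 = 0.0552
d₁ = 0.0552 / 0.1068 = 0.5172 → 0.52
d₂ = d₁ − σ√T = 0.5172 − 0.1068 = 0.4104 → 0.41
Pr(exercise) under Q = N(−d₂) = N(-0.41) = 0.3409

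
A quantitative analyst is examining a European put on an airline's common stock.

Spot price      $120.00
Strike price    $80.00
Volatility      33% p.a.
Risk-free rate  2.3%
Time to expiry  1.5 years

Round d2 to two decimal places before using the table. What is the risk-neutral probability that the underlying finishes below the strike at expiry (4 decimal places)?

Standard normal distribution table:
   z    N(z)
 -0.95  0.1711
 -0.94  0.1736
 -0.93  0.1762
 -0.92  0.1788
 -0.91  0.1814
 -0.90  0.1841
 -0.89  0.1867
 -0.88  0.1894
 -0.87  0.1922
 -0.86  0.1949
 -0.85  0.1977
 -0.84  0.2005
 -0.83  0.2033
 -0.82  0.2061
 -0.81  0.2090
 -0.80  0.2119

σ√T = 0.33 × 1.2247 = 0.4042
ln(S/K) + (r + σ²/2)T = ln(120/80) + (0.023 + 0.33²/2)·1.5 = 0.4055 + 0.1162 = 0.5216
d₁ = 0.5216 / 0.4042 = 1.2907 ≈ 1.29
d₂ = d₁ − σ√T = 1.2907 − 0.4042 = 0.8865 ≈ 0.89
Pr(exercise) under Q = N(−d₂) = N(-0.89) = 0.1867

0.1867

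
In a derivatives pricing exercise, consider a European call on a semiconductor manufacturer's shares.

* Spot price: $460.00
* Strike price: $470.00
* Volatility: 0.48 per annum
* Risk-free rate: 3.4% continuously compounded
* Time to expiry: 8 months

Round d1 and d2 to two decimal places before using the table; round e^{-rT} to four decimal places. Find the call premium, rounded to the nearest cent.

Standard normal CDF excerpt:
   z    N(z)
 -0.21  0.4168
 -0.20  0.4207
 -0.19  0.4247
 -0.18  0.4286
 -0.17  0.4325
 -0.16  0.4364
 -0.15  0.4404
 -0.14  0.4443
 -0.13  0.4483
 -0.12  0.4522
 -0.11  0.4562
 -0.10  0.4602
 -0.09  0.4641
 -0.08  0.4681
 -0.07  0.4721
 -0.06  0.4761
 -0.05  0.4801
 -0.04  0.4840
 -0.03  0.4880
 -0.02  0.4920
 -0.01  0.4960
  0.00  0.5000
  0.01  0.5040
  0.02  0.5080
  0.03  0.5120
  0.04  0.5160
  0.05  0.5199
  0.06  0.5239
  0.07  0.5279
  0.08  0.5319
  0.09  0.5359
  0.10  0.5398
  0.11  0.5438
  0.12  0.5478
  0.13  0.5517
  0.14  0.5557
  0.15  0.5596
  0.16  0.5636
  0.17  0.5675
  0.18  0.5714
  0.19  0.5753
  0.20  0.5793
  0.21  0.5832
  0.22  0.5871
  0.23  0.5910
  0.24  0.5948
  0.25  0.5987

$71.34

T = 0.6667;  σ√T = 0.3919
d₁ = [ln(460/470) + (0.034 + 0.48²/2)·0.6667] / 0.3919 = [-0.0215 + 0.0995] / 0.3919 = 0.1989 ≈ 0.20
d₂ = d₁ − σ√T = 0.1989 − 0.3919 = -0.1930 ≈ -0.19
exp(−rT) = exp(−0.034·0.6667) = 0.9776
C = 460·N(0.20) − 470·0.9776·N(-0.19) = 460·0.5793 − 470·0.9776·0.4247 = 266.4780 − 195.1378 = 71.3402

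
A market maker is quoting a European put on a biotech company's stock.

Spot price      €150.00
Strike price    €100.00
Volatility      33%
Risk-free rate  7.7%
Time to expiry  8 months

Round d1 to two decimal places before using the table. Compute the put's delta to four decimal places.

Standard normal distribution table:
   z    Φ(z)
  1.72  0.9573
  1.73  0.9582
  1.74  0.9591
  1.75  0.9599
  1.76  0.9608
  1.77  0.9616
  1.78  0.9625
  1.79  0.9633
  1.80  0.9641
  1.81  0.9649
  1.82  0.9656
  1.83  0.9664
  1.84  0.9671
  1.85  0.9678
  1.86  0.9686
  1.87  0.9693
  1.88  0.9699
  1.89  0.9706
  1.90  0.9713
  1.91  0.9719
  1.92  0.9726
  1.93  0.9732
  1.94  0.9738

-0.0336

T = 0.6667;  σ√T = 0.2694
d₁ = [ln(150/100) + (0.077 + 0.33²/2)·0.6667] / 0.2694 = [0.4055 + 0.0876] / 0.2694 = 1.8301 ≈ 1.83
N(d₁) = N(1.83) = 0.9664
Δ_put = N(d₁) − 1 = 0.9664 − 1 = -0.0336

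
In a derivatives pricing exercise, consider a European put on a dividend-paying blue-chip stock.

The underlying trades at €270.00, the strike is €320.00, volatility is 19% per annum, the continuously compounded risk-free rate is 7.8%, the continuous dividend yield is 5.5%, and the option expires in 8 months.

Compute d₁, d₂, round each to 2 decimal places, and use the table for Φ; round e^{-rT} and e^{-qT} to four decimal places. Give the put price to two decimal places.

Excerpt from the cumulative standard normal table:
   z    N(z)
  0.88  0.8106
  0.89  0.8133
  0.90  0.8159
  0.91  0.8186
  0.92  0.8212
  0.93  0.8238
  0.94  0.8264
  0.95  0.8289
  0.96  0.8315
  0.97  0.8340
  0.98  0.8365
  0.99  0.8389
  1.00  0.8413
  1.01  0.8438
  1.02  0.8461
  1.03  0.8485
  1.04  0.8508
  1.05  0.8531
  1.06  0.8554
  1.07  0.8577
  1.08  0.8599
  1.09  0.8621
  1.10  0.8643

T = 0.6667;  σ√T = 0.1551
d₁ = [ln(270/320) + (0.078 − 0.055 + 0.19²/2)·0.6667] / 0.1551 = [-0.1699 + 0.0274] / 0.1551 = -0.9188 ≈ -0.92
d₂ = d₁ − σ√T = -0.9188 − 0.1551 = -1.0739 ≈ -1.07
exp(−qT) = exp(−0.055·0.6667) = 0.9640;  exp(−rT) = exp(−0.078·0.6667) = 0.9493
N(−d₂) = N(1.07) = 0.8577;  N(−d₁) = N(0.92) = 0.8212
P = 320·0.9493·0.8577 − 270·0.9640·0.8212 = 260.5487 − 213.7419 = 46.8067

€46.81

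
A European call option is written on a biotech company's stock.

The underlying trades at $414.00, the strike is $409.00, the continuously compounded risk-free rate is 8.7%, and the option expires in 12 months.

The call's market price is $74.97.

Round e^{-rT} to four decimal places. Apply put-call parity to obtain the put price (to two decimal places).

$35.90

e^(−rT) = e^(−0.087·1) = 0.9167
Put-call parity: C − P = S − K·e^(−rT) = 414 − 409·0.9167 = 414 − 374.9303 = 39.0697
P = C − (C − P) = 74.97 − (39.0697) = 35.9003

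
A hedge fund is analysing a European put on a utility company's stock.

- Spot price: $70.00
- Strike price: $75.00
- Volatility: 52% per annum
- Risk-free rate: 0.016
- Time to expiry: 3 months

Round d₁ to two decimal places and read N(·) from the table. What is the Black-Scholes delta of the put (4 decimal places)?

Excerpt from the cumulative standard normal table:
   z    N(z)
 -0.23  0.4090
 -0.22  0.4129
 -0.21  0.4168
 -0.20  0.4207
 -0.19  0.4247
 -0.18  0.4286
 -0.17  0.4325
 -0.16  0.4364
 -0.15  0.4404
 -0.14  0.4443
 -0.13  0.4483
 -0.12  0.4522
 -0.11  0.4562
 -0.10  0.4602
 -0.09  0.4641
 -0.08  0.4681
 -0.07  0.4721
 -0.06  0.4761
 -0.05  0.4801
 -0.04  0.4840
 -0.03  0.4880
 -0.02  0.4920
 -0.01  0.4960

-0.5478

T = 0.25;  σ√T = 0.2600
d₁ = [ln(70/75) + (0.016 + 0.52²/2)·0.25] / 0.2600 = [-0.0690 + 0.0378] / 0.2600 = -0.1200 → -0.12
N(d₁) = N(-0.12) = 0.4522
Δ_put = N(d₁) − 1 = 0.4522 − 1 = -0.5478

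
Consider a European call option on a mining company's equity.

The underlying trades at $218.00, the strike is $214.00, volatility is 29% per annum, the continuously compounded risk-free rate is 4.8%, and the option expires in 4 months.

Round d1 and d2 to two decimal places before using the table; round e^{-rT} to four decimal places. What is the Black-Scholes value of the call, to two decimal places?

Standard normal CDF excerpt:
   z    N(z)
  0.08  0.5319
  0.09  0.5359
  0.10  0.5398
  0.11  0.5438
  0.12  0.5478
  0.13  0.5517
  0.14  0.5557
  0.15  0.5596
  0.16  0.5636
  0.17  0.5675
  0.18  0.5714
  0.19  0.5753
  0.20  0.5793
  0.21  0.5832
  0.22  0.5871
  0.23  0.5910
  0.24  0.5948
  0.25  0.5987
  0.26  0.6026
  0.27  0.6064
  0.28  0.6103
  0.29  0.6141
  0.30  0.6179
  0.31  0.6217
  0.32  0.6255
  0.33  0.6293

σ√T = 0.29·√0.3333 = 0.1674
d₁ = [ln(218/214) + (0.048 + ½·0.29²)·0.3333] / (σ√T) = (0.0185 + 0.0300) / 0.1674 = 0.2899 ≈ 0.29
d₂ = 0.2899 − 0.1674 = 0.1225 ≈ 0.12
exp(−rT) = exp(−0.048·0.3333) = 0.9841
C = 218·N(0.29) − 214·0.9841·N(0.12) = 218·0.6141 − 214·0.9841·0.5478 = 133.8738 − 115.3653 = 18.5085

$18.51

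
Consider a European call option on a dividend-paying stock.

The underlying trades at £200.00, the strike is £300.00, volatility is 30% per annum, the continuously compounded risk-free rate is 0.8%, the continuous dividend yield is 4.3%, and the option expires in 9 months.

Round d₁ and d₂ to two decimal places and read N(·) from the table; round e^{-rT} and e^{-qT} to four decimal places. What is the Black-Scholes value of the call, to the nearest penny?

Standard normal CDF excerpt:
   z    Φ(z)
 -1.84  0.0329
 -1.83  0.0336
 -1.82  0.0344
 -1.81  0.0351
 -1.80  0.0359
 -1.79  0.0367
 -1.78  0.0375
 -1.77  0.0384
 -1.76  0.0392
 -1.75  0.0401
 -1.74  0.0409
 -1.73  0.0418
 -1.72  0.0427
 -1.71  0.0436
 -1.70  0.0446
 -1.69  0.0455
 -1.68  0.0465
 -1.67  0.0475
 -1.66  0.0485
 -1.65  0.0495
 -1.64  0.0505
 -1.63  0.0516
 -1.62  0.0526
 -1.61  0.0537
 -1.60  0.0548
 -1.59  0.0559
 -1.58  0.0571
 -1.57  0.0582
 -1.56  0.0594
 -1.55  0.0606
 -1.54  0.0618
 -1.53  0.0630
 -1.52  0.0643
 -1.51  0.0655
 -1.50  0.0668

£1.26

σ√T = 0.3·√0.75 = 0.2598
d₁ = [ln(200/300) + (0.008 − 0.043 + 0.3²/2)·0.75] / 0.2598 = [-0.4055 + 0.0075] / 0.2598 = -1.5318 → -1.53
d₂ = d₁ − σ√T = -1.5318 − 0.2598 = -1.7916 → -1.79
e^(−qT) = e^(−0.043·0.75) = 0.9683;  e^(−rT) = e^(−0.008·0.75) = 0.9940
N(d₁) = N(-1.53) = 0.0630;  N(d₂) = N(-1.79) = 0.0367
C = 200·0.9683·0.0630 − 300·0.9940·0.0367 = 12.2006 − 10.9439 = 1.2566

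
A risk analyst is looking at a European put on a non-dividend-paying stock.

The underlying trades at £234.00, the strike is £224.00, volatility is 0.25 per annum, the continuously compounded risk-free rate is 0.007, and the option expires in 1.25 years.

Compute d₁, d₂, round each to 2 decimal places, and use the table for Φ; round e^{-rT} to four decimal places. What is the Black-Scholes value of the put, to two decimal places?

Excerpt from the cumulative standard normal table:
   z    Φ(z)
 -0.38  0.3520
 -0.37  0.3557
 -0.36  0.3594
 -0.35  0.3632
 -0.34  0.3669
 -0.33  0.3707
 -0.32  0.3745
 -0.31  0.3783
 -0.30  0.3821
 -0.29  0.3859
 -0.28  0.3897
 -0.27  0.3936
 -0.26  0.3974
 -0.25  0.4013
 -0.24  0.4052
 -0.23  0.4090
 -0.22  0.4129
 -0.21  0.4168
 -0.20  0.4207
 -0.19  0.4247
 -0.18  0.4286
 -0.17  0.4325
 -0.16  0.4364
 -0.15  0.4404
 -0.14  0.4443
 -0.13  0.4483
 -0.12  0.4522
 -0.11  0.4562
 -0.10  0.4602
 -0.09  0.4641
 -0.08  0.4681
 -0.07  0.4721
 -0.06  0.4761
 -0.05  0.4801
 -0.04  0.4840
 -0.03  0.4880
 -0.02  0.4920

σ√T = 0.25·√1.25 = 0.2795
d₁ = [ln(234/224) + (0.007 + 0.25²/2)·1.25] / 0.2795 = [0.0437 + 0.0478] / 0.2795 = 0.3273 ≈ 0.33
d₂ = d₁ − σ√T = 0.3273 − 0.2795 = 0.0478 ≈ 0.05
exp(−rT) = exp(−0.007·1.25) = 0.9913
P = 224·0.9913·N(-0.05) − 234·N(-0.33) = 224·0.9913·0.4801 − 234·0.3707 = 106.6068 − 86.7438 = 19.8630

£19.86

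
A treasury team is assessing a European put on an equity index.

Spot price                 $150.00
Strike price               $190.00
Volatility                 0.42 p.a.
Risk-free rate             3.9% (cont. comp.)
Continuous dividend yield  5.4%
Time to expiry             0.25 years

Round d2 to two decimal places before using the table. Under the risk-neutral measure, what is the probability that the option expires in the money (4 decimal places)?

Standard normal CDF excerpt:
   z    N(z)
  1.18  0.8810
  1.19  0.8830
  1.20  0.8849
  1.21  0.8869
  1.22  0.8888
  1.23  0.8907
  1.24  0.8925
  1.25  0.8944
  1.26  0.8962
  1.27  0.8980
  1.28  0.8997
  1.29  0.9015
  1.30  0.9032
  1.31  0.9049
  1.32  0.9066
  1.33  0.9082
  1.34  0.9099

σ√T = 0.42·√0.25 = 0.2100
d₁ = [ln(150/190) + (0.039 − 0.054 + 0.42²/2)·0.25] / 0.2100 = [-0.2364 + 0.0183] / 0.2100 = -1.0385 which rounds to -1.04
d₂ = d₁ − σ√T = -1.0385 − 0.2100 = -1.2485 which rounds to -1.25
Pr(exercise) under Q = N(−d₂) = N(1.25) = 0.8944

0.8944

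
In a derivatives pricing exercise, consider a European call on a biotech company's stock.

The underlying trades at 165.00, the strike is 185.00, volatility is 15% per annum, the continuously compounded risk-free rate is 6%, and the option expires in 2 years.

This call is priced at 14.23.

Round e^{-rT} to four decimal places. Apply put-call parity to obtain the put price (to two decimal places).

e^(−rT) = e^(−0.06·2) = 0.8869
Put-call parity: C − P = S − K·e^(−rT) = 165 − 185·0.8869 = 165 − 164.0765 = 0.9235
P = C − (C − P) = 14.23 − (0.9235) = 13.3065

13.31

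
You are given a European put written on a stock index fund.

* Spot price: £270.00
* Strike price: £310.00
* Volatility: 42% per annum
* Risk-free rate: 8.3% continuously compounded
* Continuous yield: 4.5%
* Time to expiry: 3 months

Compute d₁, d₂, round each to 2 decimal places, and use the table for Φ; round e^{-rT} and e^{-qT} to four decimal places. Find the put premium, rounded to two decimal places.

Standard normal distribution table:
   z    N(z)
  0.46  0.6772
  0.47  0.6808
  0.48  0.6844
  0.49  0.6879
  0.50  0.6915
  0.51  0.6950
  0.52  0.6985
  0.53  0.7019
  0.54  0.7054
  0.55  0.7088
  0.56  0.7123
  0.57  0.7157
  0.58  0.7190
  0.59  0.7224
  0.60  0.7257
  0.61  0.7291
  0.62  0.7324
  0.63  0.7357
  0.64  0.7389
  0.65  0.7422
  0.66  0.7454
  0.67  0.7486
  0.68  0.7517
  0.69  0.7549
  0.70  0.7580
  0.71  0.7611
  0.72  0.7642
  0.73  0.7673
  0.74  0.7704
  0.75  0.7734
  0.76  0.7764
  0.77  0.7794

£46.50

σ√T = 0.42·√0.25 = 0.2100
d₁ = [ln(270/310) + (0.083 − 0.045 + 0.42²/2)·0.25] / 0.2100 = [-0.1382 + 0.0315] / 0.2100 = -0.5076 which rounds to -0.51
d₂ = d₁ − σ√T = -0.5076 − 0.2100 = -0.7176 which rounds to -0.72
exp(−qT) = exp(−0.045·0.25) = 0.9888;  exp(−rT) = exp(−0.083·0.25) = 0.9795
N(−d₂) = N(0.72) = 0.7642;  N(−d₁) = N(0.51) = 0.6950
P = 310·0.9795·0.7642 − 270·0.9888·0.6950 = 232.0455 − 185.5483 = 46.4972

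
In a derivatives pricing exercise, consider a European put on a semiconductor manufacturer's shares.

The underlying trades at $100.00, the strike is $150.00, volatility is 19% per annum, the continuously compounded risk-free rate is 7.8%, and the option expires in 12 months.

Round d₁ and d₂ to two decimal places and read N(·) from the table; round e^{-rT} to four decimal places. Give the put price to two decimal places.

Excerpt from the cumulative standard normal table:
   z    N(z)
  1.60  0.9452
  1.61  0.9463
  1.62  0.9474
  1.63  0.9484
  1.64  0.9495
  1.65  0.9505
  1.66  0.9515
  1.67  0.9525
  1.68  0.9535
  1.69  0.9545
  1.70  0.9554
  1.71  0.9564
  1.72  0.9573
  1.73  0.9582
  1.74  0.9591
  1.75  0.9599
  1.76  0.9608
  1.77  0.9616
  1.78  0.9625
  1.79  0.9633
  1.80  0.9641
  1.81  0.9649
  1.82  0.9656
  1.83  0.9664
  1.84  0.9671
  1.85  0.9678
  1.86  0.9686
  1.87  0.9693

σ√T = 0.19·√1 = 0.1900
d₁ = [ln(100/150) + (0.078 + ½·0.19²)·1] / (σ√T) = (-0.4055 + 0.0960) / 0.1900 = -1.6285 ⇒ -1.63
d₂ = -1.6285 − 0.1900 = -1.8185 ⇒ -1.82
e^(−rT) = e^(−0.078·1) = 0.9250
N(−d₂) = N(1.82) = 0.9656;  N(−d₁) = N(1.63) = 0.9484
P = 150·0.9250·0.9656 − 100·0.9484 = 133.9770 − 94.8400 = 39.1370

$39.14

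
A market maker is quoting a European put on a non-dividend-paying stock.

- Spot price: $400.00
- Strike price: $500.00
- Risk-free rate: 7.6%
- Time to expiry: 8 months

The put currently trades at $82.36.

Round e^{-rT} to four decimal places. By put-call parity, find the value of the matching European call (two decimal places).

$7.06

e^(−rT) = e^(−0.076·0.6667) = 0.9506
Put-call parity: C − P = S − K·e^(−rT) = 400 − 500·0.9506 = 400 − 475.3000 = -75.3000
C = P + (C − P) = 82.36 + (-75.3000) = 7.0600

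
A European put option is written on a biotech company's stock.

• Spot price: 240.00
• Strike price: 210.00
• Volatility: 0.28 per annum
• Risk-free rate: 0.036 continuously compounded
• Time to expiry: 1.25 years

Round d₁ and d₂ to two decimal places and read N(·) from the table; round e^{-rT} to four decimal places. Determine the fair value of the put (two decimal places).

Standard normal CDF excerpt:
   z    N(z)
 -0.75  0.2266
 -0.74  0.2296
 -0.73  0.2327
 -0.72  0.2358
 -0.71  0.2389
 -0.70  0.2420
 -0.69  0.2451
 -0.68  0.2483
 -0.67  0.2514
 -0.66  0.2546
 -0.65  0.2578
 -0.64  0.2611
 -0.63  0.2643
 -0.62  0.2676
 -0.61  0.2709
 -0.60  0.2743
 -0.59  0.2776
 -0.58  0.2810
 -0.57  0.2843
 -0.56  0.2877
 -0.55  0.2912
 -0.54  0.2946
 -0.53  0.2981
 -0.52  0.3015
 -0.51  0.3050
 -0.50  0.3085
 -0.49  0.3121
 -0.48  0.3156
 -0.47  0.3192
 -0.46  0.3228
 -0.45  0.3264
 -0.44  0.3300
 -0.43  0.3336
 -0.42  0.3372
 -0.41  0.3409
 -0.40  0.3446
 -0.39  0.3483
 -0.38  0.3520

12.59

σ√T = 0.28 × 1.1180 = 0.3130
d₁ = [ln(240/210) + (0.036 + 0.28²/2)·1.25] / 0.3130 = [0.1335 + 0.0940] / 0.3130 = 0.7268 → 0.73
d₂ = d₁ − σ√T = 0.7268 − 0.3130 = 0.4138 → 0.41
exp(−rT) = exp(−0.036·1.25) = 0.9560
N(−d₂) = N(-0.41) = 0.3409;  N(−d₁) = N(-0.73) = 0.2327
P = 210·0.9560·0.3409 − 240·0.2327 = 68.4391 − 55.8480 = 12.5911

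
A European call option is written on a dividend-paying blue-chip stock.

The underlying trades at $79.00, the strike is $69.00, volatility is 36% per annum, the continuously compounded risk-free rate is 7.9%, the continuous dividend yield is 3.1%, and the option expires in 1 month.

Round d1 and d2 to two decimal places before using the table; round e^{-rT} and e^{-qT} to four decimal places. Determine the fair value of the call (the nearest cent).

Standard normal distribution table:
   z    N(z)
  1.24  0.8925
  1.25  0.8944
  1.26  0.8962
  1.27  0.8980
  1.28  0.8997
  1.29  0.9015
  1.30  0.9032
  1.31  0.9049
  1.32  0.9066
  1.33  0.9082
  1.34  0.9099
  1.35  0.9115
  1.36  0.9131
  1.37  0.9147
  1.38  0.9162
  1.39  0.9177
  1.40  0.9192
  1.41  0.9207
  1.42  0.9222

σ√T = 0.36·√0.08333 = 0.1039
d₁ = [ln(79/69) + (0.079 − 0.031 + 0.36²/2)·0.08333] / 0.1039 = [0.1353 + 0.0094] / 0.1039 = 1.3928 ≈ 1.39
d₂ = d₁ − σ√T = 1.3928 − 0.1039 = 1.2889 ≈ 1.29
e^(−qT) = e^(−0.031·0.08333) = 0.9974;  e^(−rT) = e^(−0.079·0.08333) = 0.9934
N(d₁) = N(1.39) = 0.9177;  N(d₂) = N(1.29) = 0.9015
C = 79·0.9974·0.9177 − 69·0.9934·0.9015 = 72.3098 − 61.7930 = 10.5168

$10.52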